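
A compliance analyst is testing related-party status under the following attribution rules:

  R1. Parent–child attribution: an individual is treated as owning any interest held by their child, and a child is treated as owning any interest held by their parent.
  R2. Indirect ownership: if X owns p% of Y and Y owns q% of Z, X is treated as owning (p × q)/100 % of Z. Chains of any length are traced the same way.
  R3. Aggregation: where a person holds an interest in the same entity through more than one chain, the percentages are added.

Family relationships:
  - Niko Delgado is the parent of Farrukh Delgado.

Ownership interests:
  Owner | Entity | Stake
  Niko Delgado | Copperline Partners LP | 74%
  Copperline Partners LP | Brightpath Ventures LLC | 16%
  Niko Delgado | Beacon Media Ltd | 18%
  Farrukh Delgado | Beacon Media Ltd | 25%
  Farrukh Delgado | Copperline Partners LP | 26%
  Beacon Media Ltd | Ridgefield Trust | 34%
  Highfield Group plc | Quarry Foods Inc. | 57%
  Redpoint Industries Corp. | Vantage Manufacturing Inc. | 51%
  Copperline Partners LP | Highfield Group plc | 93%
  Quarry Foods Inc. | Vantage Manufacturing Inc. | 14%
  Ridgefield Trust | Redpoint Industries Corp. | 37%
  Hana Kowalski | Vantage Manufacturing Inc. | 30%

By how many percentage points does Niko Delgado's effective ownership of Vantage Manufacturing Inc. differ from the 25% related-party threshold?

By parent–child attribution (R1), Niko Delgado is treated as also owning Farrukh Delgado's interest in Beacon Media Ltd, giving 18% + 25% = 43%.
By parent–child attribution (R1), Niko Delgado is treated as also owning Farrukh Delgado's interest in Copperline Partners LP, giving 74% + 26% = 100%.
Chain via Beacon Media Ltd → Ridgefield Trust → Redpoint Industries Corp. (R2): 43% × 34% × 37% × 51% = 2.758794% of Vantage Manufacturing Inc.
Chain via Copperline Partners LP → Highfield Group plc → Quarry Foods Inc. (R2): 100% × 93% × 57% × 14% = 7.4214% of Vantage Manufacturing Inc.
Aggregating (R3): 2.758794% + 7.4214% = 10.180194%.
10.180194% falls short of the 25% threshold by 14.819806 percentage points.

14.819806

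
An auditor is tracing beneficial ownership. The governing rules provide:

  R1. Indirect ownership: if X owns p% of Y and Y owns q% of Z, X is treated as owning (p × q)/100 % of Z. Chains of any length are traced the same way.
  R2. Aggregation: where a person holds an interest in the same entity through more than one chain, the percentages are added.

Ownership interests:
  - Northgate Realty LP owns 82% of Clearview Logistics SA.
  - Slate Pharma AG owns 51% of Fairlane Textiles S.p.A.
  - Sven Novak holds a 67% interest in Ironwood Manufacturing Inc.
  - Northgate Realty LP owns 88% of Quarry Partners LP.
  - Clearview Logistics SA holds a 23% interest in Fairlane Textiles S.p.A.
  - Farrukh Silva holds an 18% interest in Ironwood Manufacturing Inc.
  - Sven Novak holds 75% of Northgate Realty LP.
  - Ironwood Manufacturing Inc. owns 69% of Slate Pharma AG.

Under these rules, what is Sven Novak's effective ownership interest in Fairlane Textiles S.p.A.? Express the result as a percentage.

37.7223%

Chain via Northgate Realty LP → Clearview Logistics SA (R1): 75% × 82% × 23% = 14.145% of Fairlane Textiles S.p.A.
Chain via Ironwood Manufacturing Inc. → Slate Pharma AG (R1): 67% × 69% × 51% = 23.5773% of Fairlane Textiles S.p.A.
Aggregating (R2): 14.145% + 23.5773% = 37.7223%.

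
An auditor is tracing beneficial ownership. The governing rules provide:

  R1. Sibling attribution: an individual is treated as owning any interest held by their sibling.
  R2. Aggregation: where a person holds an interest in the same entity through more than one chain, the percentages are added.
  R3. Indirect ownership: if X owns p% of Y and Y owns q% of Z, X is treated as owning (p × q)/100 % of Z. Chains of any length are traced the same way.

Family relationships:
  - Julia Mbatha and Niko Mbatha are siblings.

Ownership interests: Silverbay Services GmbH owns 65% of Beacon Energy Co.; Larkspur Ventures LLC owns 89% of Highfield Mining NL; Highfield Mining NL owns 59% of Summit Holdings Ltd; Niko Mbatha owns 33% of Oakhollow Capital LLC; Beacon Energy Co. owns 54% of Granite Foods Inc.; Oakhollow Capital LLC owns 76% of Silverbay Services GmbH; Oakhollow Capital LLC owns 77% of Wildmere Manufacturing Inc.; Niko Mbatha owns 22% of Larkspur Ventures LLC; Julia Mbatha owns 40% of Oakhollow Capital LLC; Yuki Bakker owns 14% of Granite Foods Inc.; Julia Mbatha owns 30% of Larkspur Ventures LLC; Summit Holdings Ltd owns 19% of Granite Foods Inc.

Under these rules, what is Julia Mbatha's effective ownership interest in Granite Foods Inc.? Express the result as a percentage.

24.661468%

By sibling attribution (R1), Julia Mbatha is treated as also owning Niko Mbatha's interest in Oakhollow Capital LLC, giving 40% + 33% = 73%.
By sibling attribution (R1), Julia Mbatha is treated as also owning Niko Mbatha's interest in Larkspur Ventures LLC, giving 30% + 22% = 52%.
Chain via Oakhollow Capital LLC → Silverbay Services GmbH → Beacon Energy Co. (R3): 73% × 76% × 65% × 54% = 19.47348% of Granite Foods Inc.
Chain via Larkspur Ventures LLC → Highfield Mining NL → Summit Holdings Ltd (R3): 52% × 89% × 59% × 19% = 5.187988% of Granite Foods Inc.
Aggregating (R2): 19.47348% + 5.187988% = 24.661468%.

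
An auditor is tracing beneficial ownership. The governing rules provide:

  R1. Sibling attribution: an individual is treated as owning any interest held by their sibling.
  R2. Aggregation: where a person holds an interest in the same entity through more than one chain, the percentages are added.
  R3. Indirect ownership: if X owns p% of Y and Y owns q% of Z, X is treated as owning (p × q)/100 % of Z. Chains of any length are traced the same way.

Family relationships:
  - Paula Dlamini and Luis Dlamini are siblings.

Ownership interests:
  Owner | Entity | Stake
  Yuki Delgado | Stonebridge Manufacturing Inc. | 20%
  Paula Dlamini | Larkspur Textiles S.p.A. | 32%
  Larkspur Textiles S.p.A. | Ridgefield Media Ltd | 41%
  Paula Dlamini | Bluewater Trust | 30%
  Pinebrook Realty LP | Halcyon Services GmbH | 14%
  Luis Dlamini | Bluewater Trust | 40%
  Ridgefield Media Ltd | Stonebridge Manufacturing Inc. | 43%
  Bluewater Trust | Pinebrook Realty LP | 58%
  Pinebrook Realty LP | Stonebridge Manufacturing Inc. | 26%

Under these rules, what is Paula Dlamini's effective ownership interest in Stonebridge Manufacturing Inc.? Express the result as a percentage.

16.1976%

By sibling attribution (R1), Paula Dlamini is treated as also owning Luis Dlamini's interest in Bluewater Trust, giving 30% + 40% = 70%.
Chain via Larkspur Textiles S.p.A. → Ridgefield Media Ltd (R3): 32% × 41% × 43% = 5.6416% of Stonebridge Manufacturing Inc.
Chain via Bluewater Trust → Pinebrook Realty LP (R3): 70% × 58% × 26% = 10.556% of Stonebridge Manufacturing Inc.
Aggregating (R2): 5.6416% + 10.556% = 16.1976%.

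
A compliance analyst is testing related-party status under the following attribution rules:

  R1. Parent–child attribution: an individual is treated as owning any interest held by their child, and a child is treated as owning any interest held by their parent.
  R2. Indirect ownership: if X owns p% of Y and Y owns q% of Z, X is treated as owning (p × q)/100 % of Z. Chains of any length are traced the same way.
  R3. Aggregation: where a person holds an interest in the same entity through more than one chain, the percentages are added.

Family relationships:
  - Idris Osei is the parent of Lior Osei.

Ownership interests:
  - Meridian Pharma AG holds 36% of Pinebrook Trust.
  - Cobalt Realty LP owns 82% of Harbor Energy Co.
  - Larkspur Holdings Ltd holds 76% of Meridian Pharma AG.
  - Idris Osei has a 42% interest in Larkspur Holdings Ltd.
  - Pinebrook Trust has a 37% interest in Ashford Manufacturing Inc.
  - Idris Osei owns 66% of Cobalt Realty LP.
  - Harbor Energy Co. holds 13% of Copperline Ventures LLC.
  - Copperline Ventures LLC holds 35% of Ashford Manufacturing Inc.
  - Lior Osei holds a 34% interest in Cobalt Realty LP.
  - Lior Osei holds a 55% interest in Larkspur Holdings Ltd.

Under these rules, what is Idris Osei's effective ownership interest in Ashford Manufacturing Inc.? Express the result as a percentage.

13.550504%

By parent–child attribution (R1), Idris Osei is treated as also owning Lior Osei's interest in Larkspur Holdings Ltd, giving 42% + 55% = 97%.
By parent–child attribution (R1), Idris Osei is treated as also owning Lior Osei's interest in Cobalt Realty LP, giving 66% + 34% = 100%.
Chain via Larkspur Holdings Ltd → Meridian Pharma AG → Pinebrook Trust (R2): 97% × 76% × 36% × 37% = 9.819504% of Ashford Manufacturing Inc.
Chain via Cobalt Realty LP → Harbor Energy Co. → Copperline Ventures LLC (R2): 100% × 82% × 13% × 35% = 3.731% of Ashford Manufacturing Inc.
Aggregating (R3): 9.819504% + 3.731% = 13.550504%.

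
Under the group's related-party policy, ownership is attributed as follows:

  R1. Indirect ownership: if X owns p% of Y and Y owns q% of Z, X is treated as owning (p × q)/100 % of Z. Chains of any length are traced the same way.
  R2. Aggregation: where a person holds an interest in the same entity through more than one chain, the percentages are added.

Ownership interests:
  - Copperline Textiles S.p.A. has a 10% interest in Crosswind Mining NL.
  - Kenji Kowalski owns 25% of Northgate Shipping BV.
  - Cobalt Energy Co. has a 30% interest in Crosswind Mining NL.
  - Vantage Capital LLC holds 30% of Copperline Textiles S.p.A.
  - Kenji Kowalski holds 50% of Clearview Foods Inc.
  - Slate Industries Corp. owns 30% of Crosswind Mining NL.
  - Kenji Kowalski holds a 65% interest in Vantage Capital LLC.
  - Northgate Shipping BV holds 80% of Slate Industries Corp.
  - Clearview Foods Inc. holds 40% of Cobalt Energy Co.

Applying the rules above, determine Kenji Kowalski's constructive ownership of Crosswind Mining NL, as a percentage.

Chain via Vantage Capital LLC → Copperline Textiles S.p.A. (R1): 65% × 30% × 10% = 1.95% of Crosswind Mining NL.
Chain via Northgate Shipping BV → Slate Industries Corp. (R1): 25% × 80% × 30% = 6% of Crosswind Mining NL.
Chain via Clearview Foods Inc. → Cobalt Energy Co. (R1): 50% × 40% × 30% = 6% of Crosswind Mining NL.
Aggregating (R2): 1.95% + 6% + 6% = 13.95%.

13.95%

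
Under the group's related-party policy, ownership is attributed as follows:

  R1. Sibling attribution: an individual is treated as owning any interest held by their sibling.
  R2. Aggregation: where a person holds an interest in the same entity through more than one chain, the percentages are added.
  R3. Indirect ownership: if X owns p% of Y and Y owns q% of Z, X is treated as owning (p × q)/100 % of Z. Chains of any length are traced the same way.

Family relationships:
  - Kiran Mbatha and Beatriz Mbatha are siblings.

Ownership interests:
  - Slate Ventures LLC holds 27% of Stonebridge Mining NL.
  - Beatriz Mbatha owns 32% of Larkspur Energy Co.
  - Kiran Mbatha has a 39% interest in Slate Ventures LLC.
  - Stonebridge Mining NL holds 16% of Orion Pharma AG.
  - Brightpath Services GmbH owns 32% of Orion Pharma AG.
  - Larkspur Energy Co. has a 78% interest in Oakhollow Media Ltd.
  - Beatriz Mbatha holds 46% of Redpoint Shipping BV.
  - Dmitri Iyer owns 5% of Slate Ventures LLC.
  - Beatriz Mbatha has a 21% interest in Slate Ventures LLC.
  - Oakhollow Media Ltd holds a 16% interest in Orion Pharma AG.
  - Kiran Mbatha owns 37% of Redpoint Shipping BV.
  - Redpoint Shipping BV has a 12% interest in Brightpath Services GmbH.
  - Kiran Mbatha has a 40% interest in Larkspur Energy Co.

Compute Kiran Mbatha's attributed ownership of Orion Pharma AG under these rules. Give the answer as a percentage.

By sibling attribution (R1), Kiran Mbatha is treated as also owning Beatriz Mbatha's interest in Redpoint Shipping BV, giving 37% + 46% = 83%.
By sibling attribution (R1), Kiran Mbatha is treated as also owning Beatriz Mbatha's interest in Larkspur Energy Co, giving 40% + 32% = 72%.
By sibling attribution (R1), Kiran Mbatha is treated as also owning Beatriz Mbatha's interest in Slate Ventures LLC, giving 39% + 21% = 60%.
Chain via Redpoint Shipping BV → Brightpath Services GmbH (R3): 83% × 12% × 32% = 3.1872% of Orion Pharma AG.
Chain via Larkspur Energy Co. → Oakhollow Media Ltd (R3): 72% × 78% × 16% = 8.9856% of Orion Pharma AG.
Chain via Slate Ventures LLC → Stonebridge Mining NL (R3): 60% × 27% × 16% = 2.592% of Orion Pharma AG.
Aggregating (R2): 3.1872% + 8.9856% + 2.592% = 14.7648%.

14.7648%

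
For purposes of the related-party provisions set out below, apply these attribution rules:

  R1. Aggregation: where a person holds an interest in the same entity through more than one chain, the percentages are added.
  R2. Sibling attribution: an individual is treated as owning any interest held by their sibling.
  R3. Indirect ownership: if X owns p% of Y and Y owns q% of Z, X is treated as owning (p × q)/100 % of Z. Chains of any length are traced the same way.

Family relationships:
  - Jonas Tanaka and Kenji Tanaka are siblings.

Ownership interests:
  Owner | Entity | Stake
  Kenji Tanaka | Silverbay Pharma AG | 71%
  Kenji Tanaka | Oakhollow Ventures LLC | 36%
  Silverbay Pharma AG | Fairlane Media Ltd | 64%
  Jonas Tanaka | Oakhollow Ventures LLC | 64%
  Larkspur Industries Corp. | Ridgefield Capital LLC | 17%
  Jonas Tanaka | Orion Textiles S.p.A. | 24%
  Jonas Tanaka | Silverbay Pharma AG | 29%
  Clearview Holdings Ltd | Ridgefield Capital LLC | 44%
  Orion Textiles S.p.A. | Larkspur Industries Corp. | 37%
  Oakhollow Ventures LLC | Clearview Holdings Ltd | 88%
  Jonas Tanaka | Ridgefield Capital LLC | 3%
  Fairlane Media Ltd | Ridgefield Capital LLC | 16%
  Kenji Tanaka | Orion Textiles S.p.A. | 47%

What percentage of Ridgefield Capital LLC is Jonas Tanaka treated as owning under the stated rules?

56.4259%

By sibling attribution (R2), Jonas Tanaka is treated as also owning Kenji Tanaka's interest in Orion Textiles S.p.A, giving 24% + 47% = 71%.
By sibling attribution (R2), Jonas Tanaka is treated as also owning Kenji Tanaka's interest in Oakhollow Ventures LLC, giving 64% + 36% = 100%.
By sibling attribution (R2), Jonas Tanaka is treated as also owning Kenji Tanaka's interest in Silverbay Pharma AG, giving 29% + 71% = 100%.
Chain via Orion Textiles S.p.A. → Larkspur Industries Corp. (R3): 71% × 37% × 17% = 4.4659% of Ridgefield Capital LLC.
Chain via Oakhollow Ventures LLC → Clearview Holdings Ltd (R3): 100% × 88% × 44% = 38.72% of Ridgefield Capital LLC.
Chain via Silverbay Pharma AG → Fairlane Media Ltd (R3): 100% × 64% × 16% = 10.24% of Ridgefield Capital LLC.
Direct interest in Ridgefield Capital LLC: 3%.
Aggregating (R1): 4.4659% + 38.72% + 10.24% + 3% = 56.4259%.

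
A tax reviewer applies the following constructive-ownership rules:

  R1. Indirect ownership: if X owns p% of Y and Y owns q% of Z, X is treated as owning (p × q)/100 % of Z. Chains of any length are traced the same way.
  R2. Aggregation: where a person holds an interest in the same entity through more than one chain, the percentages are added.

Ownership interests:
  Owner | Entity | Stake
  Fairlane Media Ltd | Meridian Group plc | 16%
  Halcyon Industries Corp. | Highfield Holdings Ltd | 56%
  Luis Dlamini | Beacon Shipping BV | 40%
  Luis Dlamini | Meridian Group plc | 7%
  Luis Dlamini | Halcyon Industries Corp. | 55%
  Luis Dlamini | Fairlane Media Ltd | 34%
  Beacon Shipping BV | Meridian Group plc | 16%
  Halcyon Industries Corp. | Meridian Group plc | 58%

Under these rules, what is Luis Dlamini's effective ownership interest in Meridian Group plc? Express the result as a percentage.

Chain via Beacon Shipping BV (R1): 40% × 16% = 6.4% of Meridian Group plc.
Chain via Fairlane Media Ltd (R1): 34% × 16% = 5.44% of Meridian Group plc.
Chain via Halcyon Industries Corp. (R1): 55% × 58% = 31.9% of Meridian Group plc.
Direct interest in Meridian Group plc: 7%.
Aggregating (R2): 6.4% + 5.44% + 31.9% + 7% = 50.74%.

50.74%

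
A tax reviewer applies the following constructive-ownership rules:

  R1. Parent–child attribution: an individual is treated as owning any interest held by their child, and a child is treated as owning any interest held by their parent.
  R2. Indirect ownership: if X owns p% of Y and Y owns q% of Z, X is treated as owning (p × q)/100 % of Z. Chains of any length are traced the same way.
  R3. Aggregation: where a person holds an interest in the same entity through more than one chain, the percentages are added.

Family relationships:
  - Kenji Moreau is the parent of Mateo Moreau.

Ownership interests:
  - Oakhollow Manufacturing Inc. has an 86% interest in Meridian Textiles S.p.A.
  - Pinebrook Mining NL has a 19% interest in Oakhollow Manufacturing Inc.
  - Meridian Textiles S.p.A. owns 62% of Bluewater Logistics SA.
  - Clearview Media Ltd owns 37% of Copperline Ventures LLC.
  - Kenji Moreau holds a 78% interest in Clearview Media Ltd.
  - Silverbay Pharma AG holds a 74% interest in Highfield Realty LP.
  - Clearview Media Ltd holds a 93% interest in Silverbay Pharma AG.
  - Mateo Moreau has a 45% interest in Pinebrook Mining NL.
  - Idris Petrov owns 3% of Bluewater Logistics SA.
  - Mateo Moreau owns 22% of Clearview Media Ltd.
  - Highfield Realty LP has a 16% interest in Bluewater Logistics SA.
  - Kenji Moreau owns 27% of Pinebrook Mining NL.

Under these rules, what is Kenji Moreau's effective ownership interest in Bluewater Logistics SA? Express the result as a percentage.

18.305376%

By parent–child attribution (R1), Kenji Moreau is treated as also owning Mateo Moreau's interest in Pinebrook Mining NL, giving 27% + 45% = 72%.
By parent–child attribution (R1), Kenji Moreau is treated as also owning Mateo Moreau's interest in Clearview Media Ltd, giving 78% + 22% = 100%.
Chain via Pinebrook Mining NL → Oakhollow Manufacturing Inc. → Meridian Textiles S.p.A. (R2): 72% × 19% × 86% × 62% = 7.294176% of Bluewater Logistics SA.
Chain via Clearview Media Ltd → Silverbay Pharma AG → Highfield Realty LP (R2): 100% × 93% × 74% × 16% = 11.0112% of Bluewater Logistics SA.
Aggregating (R3): 7.294176% + 11.0112% = 18.305376%.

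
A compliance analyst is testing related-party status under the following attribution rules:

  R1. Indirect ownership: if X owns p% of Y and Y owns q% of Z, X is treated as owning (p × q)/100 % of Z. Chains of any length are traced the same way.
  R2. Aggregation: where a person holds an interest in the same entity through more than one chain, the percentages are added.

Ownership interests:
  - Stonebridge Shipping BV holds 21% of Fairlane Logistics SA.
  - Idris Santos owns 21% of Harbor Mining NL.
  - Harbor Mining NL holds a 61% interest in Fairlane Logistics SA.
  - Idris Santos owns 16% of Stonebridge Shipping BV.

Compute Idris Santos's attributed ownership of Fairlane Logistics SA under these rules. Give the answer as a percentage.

Chain via Harbor Mining NL (R1): 21% × 61% = 12.81% of Fairlane Logistics SA.
Chain via Stonebridge Shipping BV (R1): 16% × 21% = 3.36% of Fairlane Logistics SA.
Aggregating (R2): 12.81% + 3.36% = 16.17%.

16.17%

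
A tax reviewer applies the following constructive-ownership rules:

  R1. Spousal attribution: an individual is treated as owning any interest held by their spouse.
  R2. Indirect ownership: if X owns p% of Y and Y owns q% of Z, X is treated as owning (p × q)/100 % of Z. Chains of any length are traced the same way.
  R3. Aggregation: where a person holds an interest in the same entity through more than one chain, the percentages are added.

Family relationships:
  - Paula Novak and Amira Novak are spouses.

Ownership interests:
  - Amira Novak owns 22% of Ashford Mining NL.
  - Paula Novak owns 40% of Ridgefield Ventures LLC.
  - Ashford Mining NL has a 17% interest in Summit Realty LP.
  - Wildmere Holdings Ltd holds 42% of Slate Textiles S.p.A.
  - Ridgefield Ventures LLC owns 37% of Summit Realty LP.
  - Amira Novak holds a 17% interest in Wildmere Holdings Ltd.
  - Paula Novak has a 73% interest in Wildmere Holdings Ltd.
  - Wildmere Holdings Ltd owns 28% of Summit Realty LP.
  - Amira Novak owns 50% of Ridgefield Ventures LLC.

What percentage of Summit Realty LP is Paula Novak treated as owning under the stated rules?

62.24%

By spousal attribution (R1), Paula Novak is treated as also owning Amira Novak's interest in Ridgefield Ventures LLC, giving 40% + 50% = 90%.
By spousal attribution (R1), Paula Novak is treated as also owning Amira Novak's interest in Wildmere Holdings Ltd, giving 73% + 17% = 90%.
By spousal attribution (R1), Paula Novak is treated as owning Amira Novak's 22% interest in Ashford Mining NL.
Chain via Ridgefield Ventures LLC (R2): 90% × 37% = 33.3% of Summit Realty LP.
Chain via Wildmere Holdings Ltd (R2): 90% × 28% = 25.2% of Summit Realty LP.
Chain via Ashford Mining NL (R2): 22% × 17% = 3.74% of Summit Realty LP.
Aggregating (R3): 33.3% + 25.2% + 3.74% = 62.24%.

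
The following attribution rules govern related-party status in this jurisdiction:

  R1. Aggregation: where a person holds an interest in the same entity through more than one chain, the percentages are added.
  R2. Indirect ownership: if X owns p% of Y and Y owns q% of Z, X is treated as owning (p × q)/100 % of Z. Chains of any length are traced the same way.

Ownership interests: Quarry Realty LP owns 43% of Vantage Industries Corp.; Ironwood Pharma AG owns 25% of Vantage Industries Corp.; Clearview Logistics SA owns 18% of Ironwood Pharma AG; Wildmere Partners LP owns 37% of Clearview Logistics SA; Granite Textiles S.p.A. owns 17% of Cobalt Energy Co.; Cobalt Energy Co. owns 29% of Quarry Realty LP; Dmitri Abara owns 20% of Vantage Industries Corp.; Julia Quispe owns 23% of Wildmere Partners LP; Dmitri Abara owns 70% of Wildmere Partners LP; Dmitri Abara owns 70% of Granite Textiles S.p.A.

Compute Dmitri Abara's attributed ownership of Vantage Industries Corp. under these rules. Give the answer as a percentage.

22.64943%

Chain via Wildmere Partners LP → Clearview Logistics SA → Ironwood Pharma AG (R2): 70% × 37% × 18% × 25% = 1.1655% of Vantage Industries Corp.
Chain via Granite Textiles S.p.A. → Cobalt Energy Co. → Quarry Realty LP (R2): 70% × 17% × 29% × 43% = 1.48393% of Vantage Industries Corp.
Direct interest in Vantage Industries Corp: 20%.
Aggregating (R1): 1.1655% + 1.48393% + 20% = 22.64943%.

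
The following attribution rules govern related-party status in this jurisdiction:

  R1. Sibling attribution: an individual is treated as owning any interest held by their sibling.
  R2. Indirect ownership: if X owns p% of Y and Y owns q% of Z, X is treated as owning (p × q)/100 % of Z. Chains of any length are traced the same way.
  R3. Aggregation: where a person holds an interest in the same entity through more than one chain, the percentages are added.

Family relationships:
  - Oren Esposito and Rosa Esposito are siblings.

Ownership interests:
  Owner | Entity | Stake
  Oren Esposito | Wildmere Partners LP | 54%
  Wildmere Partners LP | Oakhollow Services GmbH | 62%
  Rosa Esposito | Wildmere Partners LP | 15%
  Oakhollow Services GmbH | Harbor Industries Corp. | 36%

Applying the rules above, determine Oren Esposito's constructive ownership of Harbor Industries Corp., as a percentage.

By sibling attribution (R1), Oren Esposito is treated as also owning Rosa Esposito's interest in Wildmere Partners LP, giving 54% + 15% = 69%.
Chain via Wildmere Partners LP → Oakhollow Services GmbH (R2): 69% × 62% × 36% = 15.4008% of Harbor Industries Corp.

15.4008%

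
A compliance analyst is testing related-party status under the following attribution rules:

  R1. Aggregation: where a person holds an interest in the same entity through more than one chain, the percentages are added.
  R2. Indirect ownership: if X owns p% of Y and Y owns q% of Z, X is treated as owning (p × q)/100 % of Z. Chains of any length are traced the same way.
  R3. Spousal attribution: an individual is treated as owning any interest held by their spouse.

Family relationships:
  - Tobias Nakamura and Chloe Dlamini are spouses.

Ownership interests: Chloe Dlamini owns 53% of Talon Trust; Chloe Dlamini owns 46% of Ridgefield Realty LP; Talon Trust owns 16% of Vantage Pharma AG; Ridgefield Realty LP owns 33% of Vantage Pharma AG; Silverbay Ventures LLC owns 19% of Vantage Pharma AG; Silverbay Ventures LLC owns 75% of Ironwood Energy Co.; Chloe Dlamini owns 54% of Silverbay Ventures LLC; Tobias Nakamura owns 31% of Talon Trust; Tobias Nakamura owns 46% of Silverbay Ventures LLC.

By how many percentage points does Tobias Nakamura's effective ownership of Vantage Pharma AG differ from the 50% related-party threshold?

2.38

By spousal attribution (R3), Tobias Nakamura is treated as also owning Chloe Dlamini's interest in Talon Trust, giving 31% + 53% = 84%.
By spousal attribution (R3), Tobias Nakamura is treated as also owning Chloe Dlamini's interest in Silverbay Ventures LLC, giving 46% + 54% = 100%.
By spousal attribution (R3), Tobias Nakamura is treated as owning Chloe Dlamini's 46% interest in Ridgefield Realty LP.
Chain via Talon Trust (R2): 84% × 16% = 13.44% of Vantage Pharma AG.
Chain via Silverbay Ventures LLC (R2): 100% × 19% = 19% of Vantage Pharma AG.
Chain via Ridgefield Realty LP (R2): 46% × 33% = 15.18% of Vantage Pharma AG.
Aggregating (R1): 13.44% + 19% + 15.18% = 47.62%.
47.62% falls short of the 50% threshold by 2.38 percentage points.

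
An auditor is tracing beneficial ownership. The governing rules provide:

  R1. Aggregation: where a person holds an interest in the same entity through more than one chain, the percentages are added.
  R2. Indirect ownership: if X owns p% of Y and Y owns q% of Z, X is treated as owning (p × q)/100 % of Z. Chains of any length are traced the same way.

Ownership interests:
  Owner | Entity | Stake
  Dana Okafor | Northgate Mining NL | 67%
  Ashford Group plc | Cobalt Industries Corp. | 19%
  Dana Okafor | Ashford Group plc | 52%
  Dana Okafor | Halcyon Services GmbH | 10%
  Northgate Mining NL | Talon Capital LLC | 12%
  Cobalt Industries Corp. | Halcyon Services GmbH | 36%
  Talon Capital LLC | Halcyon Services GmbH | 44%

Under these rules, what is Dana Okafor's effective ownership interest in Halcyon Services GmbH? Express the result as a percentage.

17.0944%

Chain via Ashford Group plc → Cobalt Industries Corp. (R2): 52% × 19% × 36% = 3.5568% of Halcyon Services GmbH.
Chain via Northgate Mining NL → Talon Capital LLC (R2): 67% × 12% × 44% = 3.5376% of Halcyon Services GmbH.
Direct interest in Halcyon Services GmbH: 10%.
Aggregating (R1): 3.5568% + 3.5376% + 10% = 17.0944%.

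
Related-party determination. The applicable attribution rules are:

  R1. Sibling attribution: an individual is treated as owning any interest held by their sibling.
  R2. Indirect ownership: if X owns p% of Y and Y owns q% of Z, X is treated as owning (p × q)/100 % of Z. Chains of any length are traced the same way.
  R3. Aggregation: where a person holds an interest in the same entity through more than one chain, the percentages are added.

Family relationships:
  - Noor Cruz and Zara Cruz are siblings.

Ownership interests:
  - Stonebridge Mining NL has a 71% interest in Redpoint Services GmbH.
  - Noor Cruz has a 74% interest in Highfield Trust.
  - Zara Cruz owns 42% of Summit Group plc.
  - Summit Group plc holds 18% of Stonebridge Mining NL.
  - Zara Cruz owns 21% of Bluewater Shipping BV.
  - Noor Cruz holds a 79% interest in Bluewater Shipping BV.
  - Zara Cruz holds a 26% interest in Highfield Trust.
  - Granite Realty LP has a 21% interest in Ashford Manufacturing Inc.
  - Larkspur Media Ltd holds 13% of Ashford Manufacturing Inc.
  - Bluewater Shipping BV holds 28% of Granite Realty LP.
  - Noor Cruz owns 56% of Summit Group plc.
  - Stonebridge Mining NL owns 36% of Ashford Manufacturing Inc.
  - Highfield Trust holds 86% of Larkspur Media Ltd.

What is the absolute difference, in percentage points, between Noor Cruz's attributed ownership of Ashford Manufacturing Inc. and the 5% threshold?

18.4104

By sibling attribution (R1), Noor Cruz is treated as also owning Zara Cruz's interest in Summit Group plc, giving 56% + 42% = 98%.
By sibling attribution (R1), Noor Cruz is treated as also owning Zara Cruz's interest in Bluewater Shipping BV, giving 79% + 21% = 100%.
By sibling attribution (R1), Noor Cruz is treated as also owning Zara Cruz's interest in Highfield Trust, giving 74% + 26% = 100%.
Chain via Summit Group plc → Stonebridge Mining NL (R2): 98% × 18% × 36% = 6.3504% of Ashford Manufacturing Inc.
Chain via Bluewater Shipping BV → Granite Realty LP (R2): 100% × 28% × 21% = 5.88% of Ashford Manufacturing Inc.
Chain via Highfield Trust → Larkspur Media Ltd (R2): 100% × 86% × 13% = 11.18% of Ashford Manufacturing Inc.
Aggregating (R3): 6.3504% + 5.88% + 11.18% = 23.4104%.
23.4104% exceeds the 5% threshold by 18.4104 percentage points.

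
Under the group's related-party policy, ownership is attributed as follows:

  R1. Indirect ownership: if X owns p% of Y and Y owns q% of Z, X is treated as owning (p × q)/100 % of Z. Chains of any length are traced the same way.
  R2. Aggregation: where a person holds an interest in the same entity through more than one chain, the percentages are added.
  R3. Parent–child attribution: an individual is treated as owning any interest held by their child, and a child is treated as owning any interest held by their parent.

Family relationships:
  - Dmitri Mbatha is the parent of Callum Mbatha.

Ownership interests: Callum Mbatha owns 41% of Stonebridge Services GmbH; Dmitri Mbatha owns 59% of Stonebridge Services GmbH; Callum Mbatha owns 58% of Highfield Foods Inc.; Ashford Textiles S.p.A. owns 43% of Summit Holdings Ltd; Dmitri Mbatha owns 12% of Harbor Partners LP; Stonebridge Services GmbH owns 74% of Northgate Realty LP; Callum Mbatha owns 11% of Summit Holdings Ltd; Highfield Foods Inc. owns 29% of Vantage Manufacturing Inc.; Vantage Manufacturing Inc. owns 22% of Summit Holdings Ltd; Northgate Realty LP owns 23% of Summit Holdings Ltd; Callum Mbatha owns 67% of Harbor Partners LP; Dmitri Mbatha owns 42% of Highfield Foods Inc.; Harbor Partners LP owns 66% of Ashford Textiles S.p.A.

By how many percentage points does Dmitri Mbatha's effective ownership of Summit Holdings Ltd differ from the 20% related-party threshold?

By parent–child attribution (R3), Dmitri Mbatha is treated as also owning Callum Mbatha's interest in Harbor Partners LP, giving 12% + 67% = 79%.
By parent–child attribution (R3), Dmitri Mbatha is treated as also owning Callum Mbatha's interest in Highfield Foods Inc, giving 42% + 58% = 100%.
By parent–child attribution (R3), Dmitri Mbatha is treated as also owning Callum Mbatha's interest in Stonebridge Services GmbH, giving 59% + 41% = 100%.
By parent–child attribution (R3), Dmitri Mbatha is treated as owning Callum Mbatha's 11% interest in Summit Holdings Ltd.
Chain via Harbor Partners LP → Ashford Textiles S.p.A. (R1): 79% × 66% × 43% = 22.4202% of Summit Holdings Ltd.
Chain via Highfield Foods Inc. → Vantage Manufacturing Inc. (R1): 100% × 29% × 22% = 6.38% of Summit Holdings Ltd.
Chain via Stonebridge Services GmbH → Northgate Realty LP (R1): 100% × 74% × 23% = 17.02% of Summit Holdings Ltd.
Direct interest in Summit Holdings Ltd: 11%.
Aggregating (R2): 22.4202% + 6.38% + 17.02% + 11% = 56.8202%.
56.8202% exceeds the 20% threshold by 36.8202 percentage points.

36.8202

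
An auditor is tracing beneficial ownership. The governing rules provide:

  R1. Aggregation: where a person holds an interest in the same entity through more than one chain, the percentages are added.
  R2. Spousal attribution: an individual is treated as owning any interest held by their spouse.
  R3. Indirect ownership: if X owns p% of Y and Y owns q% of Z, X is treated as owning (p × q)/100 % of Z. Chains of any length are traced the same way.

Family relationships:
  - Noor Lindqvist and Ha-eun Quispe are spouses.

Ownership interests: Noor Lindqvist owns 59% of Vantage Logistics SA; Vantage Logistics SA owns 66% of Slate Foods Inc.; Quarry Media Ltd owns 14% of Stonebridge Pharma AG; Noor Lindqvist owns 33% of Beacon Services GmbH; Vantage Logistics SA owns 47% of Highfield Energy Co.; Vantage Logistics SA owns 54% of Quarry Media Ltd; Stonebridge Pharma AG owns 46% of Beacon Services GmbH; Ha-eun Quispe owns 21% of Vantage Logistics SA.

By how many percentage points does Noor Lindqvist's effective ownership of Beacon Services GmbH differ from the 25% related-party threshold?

By spousal attribution (R2), Noor Lindqvist is treated as also owning Ha-eun Quispe's interest in Vantage Logistics SA, giving 59% + 21% = 80%.
Chain via Vantage Logistics SA → Quarry Media Ltd → Stonebridge Pharma AG (R3): 80% × 54% × 14% × 46% = 2.78208% of Beacon Services GmbH.
Direct interest in Beacon Services GmbH: 33%.
Aggregating (R1): 2.78208% + 33% = 35.78208%.
35.78208% exceeds the 25% threshold by 10.78208 percentage points.

10.78208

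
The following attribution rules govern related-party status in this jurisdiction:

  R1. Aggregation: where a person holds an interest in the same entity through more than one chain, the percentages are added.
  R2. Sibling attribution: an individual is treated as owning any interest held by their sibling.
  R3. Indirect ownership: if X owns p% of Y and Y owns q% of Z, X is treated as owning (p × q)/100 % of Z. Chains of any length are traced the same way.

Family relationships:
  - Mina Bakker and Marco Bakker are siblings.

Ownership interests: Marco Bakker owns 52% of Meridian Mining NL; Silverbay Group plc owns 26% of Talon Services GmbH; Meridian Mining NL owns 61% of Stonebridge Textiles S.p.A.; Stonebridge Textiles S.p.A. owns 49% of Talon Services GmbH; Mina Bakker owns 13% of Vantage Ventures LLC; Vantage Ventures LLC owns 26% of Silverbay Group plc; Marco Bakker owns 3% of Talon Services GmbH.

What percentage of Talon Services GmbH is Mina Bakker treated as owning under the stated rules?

19.4216%

By sibling attribution (R2), Mina Bakker is treated as owning Marco Bakker's 52% interest in Meridian Mining NL.
By sibling attribution (R2), Mina Bakker is treated as owning Marco Bakker's 3% interest in Talon Services GmbH.
Chain via Vantage Ventures LLC → Silverbay Group plc (R3): 13% × 26% × 26% = 0.8788% of Talon Services GmbH.
Chain via Meridian Mining NL → Stonebridge Textiles S.p.A. (R3): 52% × 61% × 49% = 15.5428% of Talon Services GmbH.
Direct interest in Talon Services GmbH: 3%.
Aggregating (R1): 0.8788% + 15.5428% + 3% = 19.4216%.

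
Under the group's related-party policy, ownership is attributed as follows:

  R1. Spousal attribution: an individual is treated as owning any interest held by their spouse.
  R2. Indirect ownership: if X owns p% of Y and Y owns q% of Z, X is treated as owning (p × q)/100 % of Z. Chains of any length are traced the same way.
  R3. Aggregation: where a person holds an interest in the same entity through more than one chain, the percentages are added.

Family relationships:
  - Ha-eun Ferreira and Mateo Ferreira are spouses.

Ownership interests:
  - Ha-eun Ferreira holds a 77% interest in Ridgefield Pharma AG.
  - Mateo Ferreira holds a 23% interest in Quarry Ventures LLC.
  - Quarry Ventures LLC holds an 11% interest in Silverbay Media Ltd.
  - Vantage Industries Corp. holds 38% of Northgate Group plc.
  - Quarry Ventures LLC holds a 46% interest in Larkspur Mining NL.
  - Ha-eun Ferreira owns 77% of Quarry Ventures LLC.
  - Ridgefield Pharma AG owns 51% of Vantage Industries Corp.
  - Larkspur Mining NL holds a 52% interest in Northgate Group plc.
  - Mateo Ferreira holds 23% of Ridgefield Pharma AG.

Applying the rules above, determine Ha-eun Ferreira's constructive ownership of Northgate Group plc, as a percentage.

By spousal attribution (R1), Ha-eun Ferreira is treated as also owning Mateo Ferreira's interest in Ridgefield Pharma AG, giving 77% + 23% = 100%.
By spousal attribution (R1), Ha-eun Ferreira is treated as also owning Mateo Ferreira's interest in Quarry Ventures LLC, giving 77% + 23% = 100%.
Chain via Ridgefield Pharma AG → Vantage Industries Corp. (R2): 100% × 51% × 38% = 19.38% of Northgate Group plc.
Chain via Quarry Ventures LLC → Larkspur Mining NL (R2): 100% × 46% × 52% = 23.92% of Northgate Group plc.
Aggregating (R3): 19.38% + 23.92% = 43.3%.

43.3%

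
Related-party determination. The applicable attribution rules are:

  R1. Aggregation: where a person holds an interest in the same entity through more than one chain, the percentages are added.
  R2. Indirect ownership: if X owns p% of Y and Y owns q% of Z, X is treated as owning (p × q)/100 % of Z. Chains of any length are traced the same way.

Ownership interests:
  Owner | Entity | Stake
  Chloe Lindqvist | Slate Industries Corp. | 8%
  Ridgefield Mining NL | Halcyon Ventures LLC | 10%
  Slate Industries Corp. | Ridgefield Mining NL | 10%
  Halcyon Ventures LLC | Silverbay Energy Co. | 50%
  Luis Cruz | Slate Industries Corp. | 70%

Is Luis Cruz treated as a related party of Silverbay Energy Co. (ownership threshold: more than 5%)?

No

Chain via Slate Industries Corp. → Ridgefield Mining NL → Halcyon Ventures LLC (R2): 70% × 10% × 10% × 50% = 0.35% of Silverbay Energy Co.
0.35% does not exceed the 5% threshold, so Luis is not a related party to Silverbay Energy Co.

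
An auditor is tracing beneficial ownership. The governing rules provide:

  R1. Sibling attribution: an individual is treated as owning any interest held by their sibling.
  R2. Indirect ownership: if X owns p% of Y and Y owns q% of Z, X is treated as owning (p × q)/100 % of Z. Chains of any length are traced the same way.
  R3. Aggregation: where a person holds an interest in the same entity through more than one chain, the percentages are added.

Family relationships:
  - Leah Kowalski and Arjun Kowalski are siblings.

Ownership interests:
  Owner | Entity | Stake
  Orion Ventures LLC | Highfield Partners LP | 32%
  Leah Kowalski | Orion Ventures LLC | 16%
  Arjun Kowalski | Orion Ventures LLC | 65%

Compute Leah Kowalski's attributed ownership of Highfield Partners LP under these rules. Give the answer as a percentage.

25.92%

By sibling attribution (R1), Leah Kowalski is treated as also owning Arjun Kowalski's interest in Orion Ventures LLC, giving 16% + 65% = 81%.
Chain via Orion Ventures LLC (R2): 81% × 32% = 25.92% of Highfield Partners LP.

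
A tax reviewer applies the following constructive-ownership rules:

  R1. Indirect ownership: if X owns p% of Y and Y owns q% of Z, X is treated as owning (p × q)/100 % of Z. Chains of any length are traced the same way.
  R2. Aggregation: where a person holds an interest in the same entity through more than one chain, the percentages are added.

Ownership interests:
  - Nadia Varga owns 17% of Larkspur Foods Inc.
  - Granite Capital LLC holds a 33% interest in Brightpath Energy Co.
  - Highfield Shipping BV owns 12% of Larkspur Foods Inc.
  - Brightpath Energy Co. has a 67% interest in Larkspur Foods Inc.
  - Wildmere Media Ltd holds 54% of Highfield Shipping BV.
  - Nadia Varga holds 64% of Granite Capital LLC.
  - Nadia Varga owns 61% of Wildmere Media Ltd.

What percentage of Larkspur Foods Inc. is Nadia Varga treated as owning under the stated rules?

Chain via Granite Capital LLC → Brightpath Energy Co. (R1): 64% × 33% × 67% = 14.1504% of Larkspur Foods Inc.
Chain via Wildmere Media Ltd → Highfield Shipping BV (R1): 61% × 54% × 12% = 3.9528% of Larkspur Foods Inc.
Direct interest in Larkspur Foods Inc: 17%.
Aggregating (R2): 14.1504% + 3.9528% + 17% = 35.1032%.

35.1032%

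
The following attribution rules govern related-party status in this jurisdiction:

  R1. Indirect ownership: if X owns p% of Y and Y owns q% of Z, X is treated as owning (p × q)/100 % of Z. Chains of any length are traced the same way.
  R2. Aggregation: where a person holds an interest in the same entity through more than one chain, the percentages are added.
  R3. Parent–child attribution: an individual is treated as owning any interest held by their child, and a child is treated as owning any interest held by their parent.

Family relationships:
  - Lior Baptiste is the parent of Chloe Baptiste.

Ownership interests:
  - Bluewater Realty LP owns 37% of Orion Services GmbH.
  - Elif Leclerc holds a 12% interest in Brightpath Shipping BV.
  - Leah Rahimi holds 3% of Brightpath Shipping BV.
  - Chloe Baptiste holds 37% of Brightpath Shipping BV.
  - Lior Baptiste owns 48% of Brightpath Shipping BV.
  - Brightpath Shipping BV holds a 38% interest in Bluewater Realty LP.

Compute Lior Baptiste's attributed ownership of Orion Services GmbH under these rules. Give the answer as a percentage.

By parent–child attribution (R3), Lior Baptiste is treated as also owning Chloe Baptiste's interest in Brightpath Shipping BV, giving 48% + 37% = 85%.
Chain via Brightpath Shipping BV → Bluewater Realty LP (R1): 85% × 38% × 37% = 11.951% of Orion Services GmbH.

11.951%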